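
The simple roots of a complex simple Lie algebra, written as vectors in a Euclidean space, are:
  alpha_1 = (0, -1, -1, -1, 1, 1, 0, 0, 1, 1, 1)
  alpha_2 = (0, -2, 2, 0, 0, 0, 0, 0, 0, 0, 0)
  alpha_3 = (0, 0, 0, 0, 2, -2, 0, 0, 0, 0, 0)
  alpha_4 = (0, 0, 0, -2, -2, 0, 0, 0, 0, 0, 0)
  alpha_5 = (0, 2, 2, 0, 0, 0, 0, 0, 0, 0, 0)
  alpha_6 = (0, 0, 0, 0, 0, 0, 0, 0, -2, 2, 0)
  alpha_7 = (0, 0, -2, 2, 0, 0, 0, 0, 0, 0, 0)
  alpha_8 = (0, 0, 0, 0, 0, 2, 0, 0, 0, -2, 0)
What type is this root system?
Compute the Cartan integers a_ij = 2(alpha_i, alpha_j)/(alpha_j, alpha_j); the resulting 8x8 Cartan matrix is
[[2, 0, 0, 0, -1, 0, 0, 0], [0, 2, 0, 0, 0, 0, -1, 0], [0, 0, 2, -1, 0, 0, 0, -1], [0, 0, -1, 2, 0, 0, -1, 0], [-1, 0, 0, 0, 2, 0, -1, 0], [0, 0, 0, 0, 0, 2, 0, -1], [0, -1, 0, -1, -1, 0, 2, 0], [0, 0, -1, 0, 0, -1, 0, 2]].
All simple roots have the same length, so the diagram is simply laced. The associated Dynkin diagram is a chain of 7 nodes with one extra node attached to the third node from one end (E_8), so the type is E_8.

E_8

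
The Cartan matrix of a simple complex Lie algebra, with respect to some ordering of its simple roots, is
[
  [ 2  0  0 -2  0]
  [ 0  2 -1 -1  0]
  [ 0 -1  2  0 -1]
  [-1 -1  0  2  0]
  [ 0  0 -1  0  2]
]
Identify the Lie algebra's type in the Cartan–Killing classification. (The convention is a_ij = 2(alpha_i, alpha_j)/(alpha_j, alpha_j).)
The matrix has rank 5 with 2's on the diagonal. Reading the off-diagonal entries as Dynkin edges (a single edge where a_ij = a_ji = -1; a double or triple edge where a_ij * a_ji = 2 or 3), the diagram is a chain of 5 nodes with a double edge at one end; the terminal node there is the unique long simple root (C_5). One simple-root ordering that puts it in standard form is (alpha_5, alpha_3, alpha_2, alpha_4, alpha_1). So the algebra is type C_5, i.e. sp(10).

C_5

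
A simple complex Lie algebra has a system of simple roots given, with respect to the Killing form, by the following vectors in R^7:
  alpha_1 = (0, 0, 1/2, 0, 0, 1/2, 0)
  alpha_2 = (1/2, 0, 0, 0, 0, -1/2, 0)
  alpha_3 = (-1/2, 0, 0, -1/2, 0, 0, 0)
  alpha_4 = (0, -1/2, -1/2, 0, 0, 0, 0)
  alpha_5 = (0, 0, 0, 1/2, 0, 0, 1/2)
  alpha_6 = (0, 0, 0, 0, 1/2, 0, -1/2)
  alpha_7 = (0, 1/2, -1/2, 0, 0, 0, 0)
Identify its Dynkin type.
Compute the Cartan integers a_ij = 2(alpha_i, alpha_j)/(alpha_j, alpha_j); the resulting 7x7 Cartan matrix is
[[2, -1, 0, -1, 0, 0, -1], [-1, 2, -1, 0, 0, 0, 0], [0, -1, 2, 0, -1, 0, 0], [-1, 0, 0, 2, 0, 0, 0], [0, 0, -1, 0, 2, -1, 0], [0, 0, 0, 0, -1, 2, 0], [-1, 0, 0, 0, 0, 0, 2]].
All simple roots have the same length, so the diagram is simply laced. The associated Dynkin diagram is a chain of 5 nodes with a fork of two nodes at one end (D_7), so the type is D_7 (the algebra so(14)).

D_7 (so(14))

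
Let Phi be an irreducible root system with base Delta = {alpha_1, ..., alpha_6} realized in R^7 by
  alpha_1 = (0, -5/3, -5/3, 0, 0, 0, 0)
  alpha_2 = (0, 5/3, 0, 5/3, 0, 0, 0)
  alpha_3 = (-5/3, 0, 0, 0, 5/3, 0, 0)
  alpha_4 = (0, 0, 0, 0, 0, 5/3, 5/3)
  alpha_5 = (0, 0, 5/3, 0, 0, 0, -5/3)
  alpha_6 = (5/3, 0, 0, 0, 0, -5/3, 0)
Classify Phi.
A_6

Compute the Cartan integers a_ij = 2(alpha_i, alpha_j)/(alpha_j, alpha_j); the resulting 6x6 Cartan matrix is
[[2, -1, 0, 0, -1, 0], [-1, 2, 0, 0, 0, 0], [0, 0, 2, 0, 0, -1], [0, 0, 0, 2, -1, -1], [-1, 0, 0, -1, 2, 0], [0, 0, -1, -1, 0, 2]].
All simple roots have the same length, so the diagram is simply laced. The associated Dynkin diagram is a chain of 6 nodes with single edges (A_6), so the type is A_6 (the algebra sl(7)).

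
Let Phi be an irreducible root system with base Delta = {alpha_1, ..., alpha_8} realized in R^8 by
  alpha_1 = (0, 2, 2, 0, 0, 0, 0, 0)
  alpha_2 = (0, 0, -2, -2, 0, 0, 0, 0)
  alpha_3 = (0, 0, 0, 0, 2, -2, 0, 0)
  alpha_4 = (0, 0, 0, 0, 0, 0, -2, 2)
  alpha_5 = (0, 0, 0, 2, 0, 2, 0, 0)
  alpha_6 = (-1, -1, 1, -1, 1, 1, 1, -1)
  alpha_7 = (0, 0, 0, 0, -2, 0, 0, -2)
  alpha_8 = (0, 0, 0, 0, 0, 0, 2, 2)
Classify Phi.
Compute the Cartan integers a_ij = 2(alpha_i, alpha_j)/(alpha_j, alpha_j); the resulting 8x8 Cartan matrix is
[[2, -1, 0, 0, 0, 0, 0, 0], [-1, 2, 0, 0, -1, 0, 0, 0], [0, 0, 2, 0, -1, 0, -1, 0], [0, 0, 0, 2, 0, -1, -1, 0], [0, -1, -1, 0, 2, 0, 0, 0], [0, 0, 0, -1, 0, 2, 0, 0], [0, 0, -1, -1, 0, 0, 2, -1], [0, 0, 0, 0, 0, 0, -1, 2]].
All simple roots have the same length, so the diagram is simply laced. The associated Dynkin diagram is a chain of 7 nodes with one extra node attached to the third node from one end (E_8), so the type is E_8.

E_8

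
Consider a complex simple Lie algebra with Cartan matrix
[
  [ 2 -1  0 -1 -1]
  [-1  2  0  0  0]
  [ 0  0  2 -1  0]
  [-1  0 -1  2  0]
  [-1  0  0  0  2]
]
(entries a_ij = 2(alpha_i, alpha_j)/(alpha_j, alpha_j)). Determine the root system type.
D_5

The matrix has rank 5 with 2's on the diagonal. Reading the off-diagonal entries as Dynkin edges (a single edge where a_ij = a_ji = -1; a double or triple edge where a_ij * a_ji = 2 or 3), the diagram is a chain of 3 nodes with a fork of two nodes at one end (D_5). One simple-root ordering that puts it in standard form is (alpha_3, alpha_4, alpha_1, alpha_5, alpha_2). So the algebra is type D_5, i.e. so(10).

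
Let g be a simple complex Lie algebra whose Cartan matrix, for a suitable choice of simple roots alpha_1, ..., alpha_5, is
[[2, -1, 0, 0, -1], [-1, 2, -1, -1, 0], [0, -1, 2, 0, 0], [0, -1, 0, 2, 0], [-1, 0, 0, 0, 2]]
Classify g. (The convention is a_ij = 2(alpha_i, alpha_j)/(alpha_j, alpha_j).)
The matrix has rank 5 with 2's on the diagonal. Reading the off-diagonal entries as Dynkin edges (a single edge where a_ij = a_ji = -1; a double or triple edge where a_ij * a_ji = 2 or 3), the diagram is a chain of 3 nodes with a fork of two nodes at one end (D_5). One simple-root ordering that puts it in standard form is (alpha_5, alpha_1, alpha_2, alpha_3, alpha_4). So the algebra is type D_5, i.e. so(10).

type D_5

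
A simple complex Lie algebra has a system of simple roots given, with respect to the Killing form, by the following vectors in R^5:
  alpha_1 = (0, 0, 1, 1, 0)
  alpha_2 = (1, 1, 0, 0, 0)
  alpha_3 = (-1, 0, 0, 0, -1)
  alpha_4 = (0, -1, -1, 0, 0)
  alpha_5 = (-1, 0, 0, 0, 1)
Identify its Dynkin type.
D_5 (so(10))

Compute the Cartan integers a_ij = 2(alpha_i, alpha_j)/(alpha_j, alpha_j); the resulting 5x5 Cartan matrix is
[[2, 0, 0, -1, 0], [0, 2, -1, -1, -1], [0, -1, 2, 0, 0], [-1, -1, 0, 2, 0], [0, -1, 0, 0, 2]].
All simple roots have the same length, so the diagram is simply laced. The associated Dynkin diagram is a chain of 3 nodes with a fork of two nodes at one end (D_5), so the type is D_5 (the algebra so(10)).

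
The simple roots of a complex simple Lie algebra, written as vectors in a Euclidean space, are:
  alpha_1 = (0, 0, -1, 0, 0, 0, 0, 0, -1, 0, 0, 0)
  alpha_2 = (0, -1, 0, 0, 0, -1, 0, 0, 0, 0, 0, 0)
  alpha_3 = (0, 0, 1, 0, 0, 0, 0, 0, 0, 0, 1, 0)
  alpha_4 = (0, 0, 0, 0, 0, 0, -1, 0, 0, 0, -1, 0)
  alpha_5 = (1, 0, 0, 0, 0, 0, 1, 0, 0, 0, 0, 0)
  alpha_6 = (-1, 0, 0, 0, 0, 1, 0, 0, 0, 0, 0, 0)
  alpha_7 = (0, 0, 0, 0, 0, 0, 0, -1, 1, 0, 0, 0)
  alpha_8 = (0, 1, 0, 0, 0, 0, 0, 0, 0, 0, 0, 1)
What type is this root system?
Compute the Cartan integers a_ij = 2(alpha_i, alpha_j)/(alpha_j, alpha_j); the resulting 8x8 Cartan matrix is
[[2, 0, -1, 0, 0, 0, -1, 0], [0, 2, 0, 0, 0, -1, 0, -1], [-1, 0, 2, -1, 0, 0, 0, 0], [0, 0, -1, 2, -1, 0, 0, 0], [0, 0, 0, -1, 2, -1, 0, 0], [0, -1, 0, 0, -1, 2, 0, 0], [-1, 0, 0, 0, 0, 0, 2, 0], [0, -1, 0, 0, 0, 0, 0, 2]].
All simple roots have the same length, so the diagram is simply laced. The associated Dynkin diagram is a chain of 8 nodes with single edges (A_8), so the type is A_8 (the algebra sl(9)).

A_8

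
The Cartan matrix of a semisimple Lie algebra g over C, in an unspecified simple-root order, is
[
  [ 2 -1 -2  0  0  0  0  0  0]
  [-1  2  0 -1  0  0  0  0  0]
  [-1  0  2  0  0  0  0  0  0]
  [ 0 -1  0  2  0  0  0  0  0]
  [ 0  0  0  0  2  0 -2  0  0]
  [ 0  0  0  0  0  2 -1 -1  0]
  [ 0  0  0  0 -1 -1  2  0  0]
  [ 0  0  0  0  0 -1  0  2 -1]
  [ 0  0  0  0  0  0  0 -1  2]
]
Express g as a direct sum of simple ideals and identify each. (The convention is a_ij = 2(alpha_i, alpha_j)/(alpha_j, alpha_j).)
The diagram associated to this matrix has two connected components: the simple roots {alpha_1, alpha_2, alpha_3, alpha_4} form a chain of 4 nodes with a double edge at one end; the terminal node there is the unique short simple root (B_4), and {alpha_5, alpha_6, alpha_7, alpha_8, alpha_9} form a chain of 5 nodes with a double edge at one end; the terminal node there is the unique long simple root (C_5). A semisimple Lie algebra decomposes uniquely as the direct sum of simple ideals, one per connected component of its Dynkin diagram, so g ≅ B_4 ⊕ C_5 (dimension 36 + 55 = 91).

B4 ⊕ C5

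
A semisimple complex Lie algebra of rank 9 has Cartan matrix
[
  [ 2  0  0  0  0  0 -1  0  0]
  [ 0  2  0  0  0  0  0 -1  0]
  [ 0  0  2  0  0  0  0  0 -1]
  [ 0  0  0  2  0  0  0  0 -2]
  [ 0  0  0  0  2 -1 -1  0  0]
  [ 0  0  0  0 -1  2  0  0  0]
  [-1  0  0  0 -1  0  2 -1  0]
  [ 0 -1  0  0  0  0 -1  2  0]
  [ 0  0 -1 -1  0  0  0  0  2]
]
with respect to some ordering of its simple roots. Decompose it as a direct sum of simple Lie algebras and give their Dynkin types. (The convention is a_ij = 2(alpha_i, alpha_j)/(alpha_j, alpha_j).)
The diagram associated to this matrix has two connected components: the simple roots {alpha_3, alpha_4, alpha_9} form a chain of 3 nodes with a double edge at one end; the terminal node there is the unique long simple root (C_3), and {alpha_1, alpha_2, alpha_5, alpha_6, alpha_7, alpha_8} form a chain of 5 nodes with one extra node attached to the third node from one end (E_6). A semisimple Lie algebra decomposes uniquely as the direct sum of simple ideals, one per connected component of its Dynkin diagram, so g ≅ C_3 ⊕ E_6 (dimension 21 + 78 = 99).

type C_3 + type E_6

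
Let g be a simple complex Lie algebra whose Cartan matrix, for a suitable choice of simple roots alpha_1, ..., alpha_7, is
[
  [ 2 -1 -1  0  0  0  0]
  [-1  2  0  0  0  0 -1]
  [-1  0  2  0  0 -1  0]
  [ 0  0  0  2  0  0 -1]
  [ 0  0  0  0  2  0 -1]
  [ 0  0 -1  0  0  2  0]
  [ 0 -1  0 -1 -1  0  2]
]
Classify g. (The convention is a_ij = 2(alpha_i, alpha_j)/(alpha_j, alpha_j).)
type D_7

The matrix has rank 7 with 2's on the diagonal. Reading the off-diagonal entries as Dynkin edges (a single edge where a_ij = a_ji = -1; a double or triple edge where a_ij * a_ji = 2 or 3), the diagram is a chain of 5 nodes with a fork of two nodes at one end (D_7). One simple-root ordering that puts it in standard form is (alpha_6, alpha_3, alpha_1, alpha_2, alpha_7, alpha_5, alpha_4). So the algebra is type D_7, i.e. so(14).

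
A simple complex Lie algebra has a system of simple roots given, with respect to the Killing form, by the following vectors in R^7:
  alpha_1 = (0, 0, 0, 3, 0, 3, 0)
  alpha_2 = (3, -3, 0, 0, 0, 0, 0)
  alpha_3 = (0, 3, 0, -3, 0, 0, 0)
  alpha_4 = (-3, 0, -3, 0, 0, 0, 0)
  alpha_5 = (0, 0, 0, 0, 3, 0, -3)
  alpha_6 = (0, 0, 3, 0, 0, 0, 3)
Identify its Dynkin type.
Compute the Cartan integers a_ij = 2(alpha_i, alpha_j)/(alpha_j, alpha_j); the resulting 6x6 Cartan matrix is
[[2, 0, -1, 0, 0, 0], [0, 2, -1, -1, 0, 0], [-1, -1, 2, 0, 0, 0], [0, -1, 0, 2, 0, -1], [0, 0, 0, 0, 2, -1], [0, 0, 0, -1, -1, 2]].
All simple roots have the same length, so the diagram is simply laced. The associated Dynkin diagram is a chain of 6 nodes with single edges (A_6), so the type is A_6 (the algebra sl(7)).

type A_6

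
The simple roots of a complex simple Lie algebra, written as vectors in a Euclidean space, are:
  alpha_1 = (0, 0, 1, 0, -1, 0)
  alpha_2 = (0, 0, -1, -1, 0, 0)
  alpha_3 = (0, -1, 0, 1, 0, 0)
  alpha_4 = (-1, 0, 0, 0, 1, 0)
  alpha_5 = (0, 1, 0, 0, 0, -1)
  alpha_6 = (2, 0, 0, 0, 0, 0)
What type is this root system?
C_6

Compute the Cartan integers a_ij = 2(alpha_i, alpha_j)/(alpha_j, alpha_j); the resulting 6x6 Cartan matrix is
[[2, -1, 0, -1, 0, 0], [-1, 2, -1, 0, 0, 0], [0, -1, 2, 0, -1, 0], [-1, 0, 0, 2, 0, -1], [0, 0, -1, 0, 2, 0], [0, 0, 0, -2, 0, 2]].
The roots have two lengths (squared-length ratio 2:1); the short ones are alpha_{1,2,3,4,5}. The associated Dynkin diagram is a chain of 6 nodes with a double edge at one end; the terminal node there is the unique long simple root (C_6), so the type is C_6 (the algebra sp(12)).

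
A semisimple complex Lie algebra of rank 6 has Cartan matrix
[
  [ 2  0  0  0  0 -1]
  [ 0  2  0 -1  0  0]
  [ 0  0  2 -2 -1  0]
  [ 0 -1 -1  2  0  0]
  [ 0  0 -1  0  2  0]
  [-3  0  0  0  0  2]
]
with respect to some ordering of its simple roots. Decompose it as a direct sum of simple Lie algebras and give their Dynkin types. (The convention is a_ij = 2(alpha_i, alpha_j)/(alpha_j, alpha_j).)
The diagram associated to this matrix has two connected components: the simple roots {alpha_2, alpha_3, alpha_4, alpha_5} form a chain of 4 nodes with a double edge between the middle two (F_4), and {alpha_1, alpha_6} form two nodes joined by a triple edge (G_2). A semisimple Lie algebra decomposes uniquely as the direct sum of simple ideals, one per connected component of its Dynkin diagram, so g ≅ F_4 ⊕ G_2 (dimension 52 + 14 = 66).

type F_4 + type G_2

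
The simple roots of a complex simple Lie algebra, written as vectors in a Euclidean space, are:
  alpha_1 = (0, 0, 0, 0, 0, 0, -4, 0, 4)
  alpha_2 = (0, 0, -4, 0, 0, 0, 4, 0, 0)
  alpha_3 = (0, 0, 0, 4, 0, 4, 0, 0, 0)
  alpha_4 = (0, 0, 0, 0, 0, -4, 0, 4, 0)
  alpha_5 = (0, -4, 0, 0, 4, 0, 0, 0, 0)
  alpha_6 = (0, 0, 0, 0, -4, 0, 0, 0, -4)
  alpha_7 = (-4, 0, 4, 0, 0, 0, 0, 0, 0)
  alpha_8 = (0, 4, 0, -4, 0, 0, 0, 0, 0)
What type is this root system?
type A_8

Compute the Cartan integers a_ij = 2(alpha_i, alpha_j)/(alpha_j, alpha_j); the resulting 8x8 Cartan matrix is
[[2, -1, 0, 0, 0, -1, 0, 0], [-1, 2, 0, 0, 0, 0, -1, 0], [0, 0, 2, -1, 0, 0, 0, -1], [0, 0, -1, 2, 0, 0, 0, 0], [0, 0, 0, 0, 2, -1, 0, -1], [-1, 0, 0, 0, -1, 2, 0, 0], [0, -1, 0, 0, 0, 0, 2, 0], [0, 0, -1, 0, -1, 0, 0, 2]].
All simple roots have the same length, so the diagram is simply laced. The associated Dynkin diagram is a chain of 8 nodes with single edges (A_8), so the type is A_8 (the algebra sl(9)).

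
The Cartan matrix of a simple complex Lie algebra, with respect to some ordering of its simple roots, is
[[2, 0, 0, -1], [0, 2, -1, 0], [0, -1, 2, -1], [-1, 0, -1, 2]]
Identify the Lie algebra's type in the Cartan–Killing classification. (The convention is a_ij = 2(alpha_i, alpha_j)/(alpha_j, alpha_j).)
type A_4

The matrix has rank 4 with 2's on the diagonal. Reading the off-diagonal entries as Dynkin edges (a single edge where a_ij = a_ji = -1; a double or triple edge where a_ij * a_ji = 2 or 3), the diagram is a chain of 4 nodes with single edges (A_4). One simple-root ordering that puts it in standard form is (alpha_2, alpha_3, alpha_4, alpha_1). So the algebra is type A_4, i.e. sl(5).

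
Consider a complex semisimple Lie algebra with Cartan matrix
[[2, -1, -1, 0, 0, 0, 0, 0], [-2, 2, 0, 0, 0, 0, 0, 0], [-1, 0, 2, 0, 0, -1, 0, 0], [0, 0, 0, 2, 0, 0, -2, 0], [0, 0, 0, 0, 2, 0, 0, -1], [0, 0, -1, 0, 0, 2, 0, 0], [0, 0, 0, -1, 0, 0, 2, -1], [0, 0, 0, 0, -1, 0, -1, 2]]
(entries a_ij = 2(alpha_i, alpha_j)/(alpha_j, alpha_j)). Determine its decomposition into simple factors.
The diagram associated to this matrix has two connected components: the simple roots {alpha_4, alpha_5, alpha_7, alpha_8} form a chain of 4 nodes with a double edge at one end; the terminal node there is the unique long simple root (C_4), and {alpha_1, alpha_2, alpha_3, alpha_6} form a chain of 4 nodes with a double edge at one end; the terminal node there is the unique long simple root (C_4). A semisimple Lie algebra decomposes uniquely as the direct sum of simple ideals, one per connected component of its Dynkin diagram, so g ≅ C_4 ⊕ C_4 (dimension 36 + 36 = 72).

C4 + C4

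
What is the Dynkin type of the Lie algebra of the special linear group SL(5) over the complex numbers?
type A_4

This is sl(5), which has dimension 5^2 - 1 = 24 and rank 5 - 1 = 4 (a Cartan subalgebra is the diagonal traceless matrices). In the classification of classical Lie algebras, the special linear algebra sl(n+1) has type A_n; here n = 4, so the Dynkin diagram is a chain of 4 nodes with single edges (A_4). Hence the type is A_4.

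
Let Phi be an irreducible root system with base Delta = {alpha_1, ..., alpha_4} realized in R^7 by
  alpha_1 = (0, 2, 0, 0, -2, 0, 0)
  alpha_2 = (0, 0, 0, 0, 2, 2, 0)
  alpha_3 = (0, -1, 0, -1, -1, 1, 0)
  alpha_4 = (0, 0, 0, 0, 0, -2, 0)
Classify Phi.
F4

Compute the Cartan integers a_ij = 2(alpha_i, alpha_j)/(alpha_j, alpha_j); the resulting 4x4 Cartan matrix is
[[2, -1, 0, 0], [-1, 2, 0, -2], [0, 0, 2, -1], [0, -1, -1, 2]].
The roots have two lengths (squared-length ratio 2:1); the short ones are alpha_{3,4}. The associated Dynkin diagram is a chain of 4 nodes with a double edge between the middle two (F_4), so the type is F_4.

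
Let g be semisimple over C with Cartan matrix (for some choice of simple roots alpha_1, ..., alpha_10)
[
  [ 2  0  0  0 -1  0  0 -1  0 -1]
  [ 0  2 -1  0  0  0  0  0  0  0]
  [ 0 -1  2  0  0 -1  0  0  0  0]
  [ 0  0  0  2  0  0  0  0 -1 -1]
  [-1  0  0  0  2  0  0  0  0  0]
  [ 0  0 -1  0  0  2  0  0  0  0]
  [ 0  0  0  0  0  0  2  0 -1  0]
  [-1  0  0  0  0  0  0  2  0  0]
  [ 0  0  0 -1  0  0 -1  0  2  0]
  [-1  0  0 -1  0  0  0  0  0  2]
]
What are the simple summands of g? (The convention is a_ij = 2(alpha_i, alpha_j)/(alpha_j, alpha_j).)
A_3 + D_7

The diagram associated to this matrix has two connected components: the simple roots {alpha_2, alpha_3, alpha_6} form a chain of 3 nodes with single edges (A_3), and {alpha_1, alpha_4, alpha_5, alpha_7, alpha_8, alpha_9, alpha_10} form a chain of 5 nodes with a fork of two nodes at one end (D_7). A semisimple Lie algebra decomposes uniquely as the direct sum of simple ideals, one per connected component of its Dynkin diagram, so g ≅ A_3 ⊕ D_7 (dimension 15 + 91 = 106).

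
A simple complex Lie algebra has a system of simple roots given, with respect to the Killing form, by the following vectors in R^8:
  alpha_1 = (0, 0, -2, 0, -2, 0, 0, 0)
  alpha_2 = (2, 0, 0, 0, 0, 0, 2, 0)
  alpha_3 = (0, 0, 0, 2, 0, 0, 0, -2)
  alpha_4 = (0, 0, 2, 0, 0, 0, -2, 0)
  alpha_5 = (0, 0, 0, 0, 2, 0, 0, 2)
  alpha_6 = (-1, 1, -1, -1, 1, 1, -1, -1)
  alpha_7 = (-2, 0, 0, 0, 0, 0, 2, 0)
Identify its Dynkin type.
Compute the Cartan integers a_ij = 2(alpha_i, alpha_j)/(alpha_j, alpha_j); the resulting 7x7 Cartan matrix is
[[2, 0, 0, -1, -1, 0, 0], [0, 2, 0, -1, 0, -1, 0], [0, 0, 2, 0, -1, 0, 0], [-1, -1, 0, 2, 0, 0, -1], [-1, 0, -1, 0, 2, 0, 0], [0, -1, 0, 0, 0, 2, 0], [0, 0, 0, -1, 0, 0, 2]].
All simple roots have the same length, so the diagram is simply laced. The associated Dynkin diagram is a chain of 6 nodes with one extra node attached to the third node from one end (E_7), so the type is E_7.

type E_7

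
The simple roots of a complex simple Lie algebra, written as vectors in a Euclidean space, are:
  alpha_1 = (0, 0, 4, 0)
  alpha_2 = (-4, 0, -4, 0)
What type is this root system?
Compute the Cartan integers a_ij = 2(alpha_i, alpha_j)/(alpha_j, alpha_j); the resulting 2x2 Cartan matrix is
[[2, -1], [-2, 2]].
The roots have two lengths (squared-length ratio 2:1); the short ones are alpha_{1}. The associated Dynkin diagram is a chain of 2 nodes with a double edge at one end; the terminal node there is the unique short simple root (B_2), so the type is B_2 (the algebra so(5)).

B_2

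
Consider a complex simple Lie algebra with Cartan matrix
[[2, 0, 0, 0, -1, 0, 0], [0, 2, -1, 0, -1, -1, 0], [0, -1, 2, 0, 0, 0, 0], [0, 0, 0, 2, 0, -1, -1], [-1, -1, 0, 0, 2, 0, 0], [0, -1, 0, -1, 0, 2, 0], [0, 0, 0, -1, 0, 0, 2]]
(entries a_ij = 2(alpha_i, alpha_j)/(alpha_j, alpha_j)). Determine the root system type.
type E_7

The matrix has rank 7 with 2's on the diagonal. Reading the off-diagonal entries as Dynkin edges (a single edge where a_ij = a_ji = -1; a double or triple edge where a_ij * a_ji = 2 or 3), the diagram is a chain of 6 nodes with one extra node attached to the third node from one end (E_7). One simple-root ordering that puts it in standard form is (alpha_1, alpha_3, alpha_5, alpha_2, alpha_6, alpha_4, alpha_7). So the algebra is type E_7.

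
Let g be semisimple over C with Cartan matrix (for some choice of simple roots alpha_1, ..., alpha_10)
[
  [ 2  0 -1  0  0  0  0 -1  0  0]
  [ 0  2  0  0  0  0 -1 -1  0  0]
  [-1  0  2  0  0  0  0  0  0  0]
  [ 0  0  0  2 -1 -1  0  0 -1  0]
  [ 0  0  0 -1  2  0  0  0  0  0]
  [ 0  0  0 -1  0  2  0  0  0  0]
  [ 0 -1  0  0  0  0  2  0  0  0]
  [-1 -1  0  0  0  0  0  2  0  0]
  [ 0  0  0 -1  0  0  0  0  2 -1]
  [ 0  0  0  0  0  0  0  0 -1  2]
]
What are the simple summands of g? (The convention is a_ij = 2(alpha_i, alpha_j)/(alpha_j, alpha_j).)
The diagram associated to this matrix has two connected components: the simple roots {alpha_1, alpha_2, alpha_3, alpha_7, alpha_8} form a chain of 5 nodes with single edges (A_5), and {alpha_4, alpha_5, alpha_6, alpha_9, alpha_10} form a chain of 3 nodes with a fork of two nodes at one end (D_5). A semisimple Lie algebra decomposes uniquely as the direct sum of simple ideals, one per connected component of its Dynkin diagram, so g ≅ A_5 ⊕ D_5 (dimension 35 + 45 = 80).

A5 + D5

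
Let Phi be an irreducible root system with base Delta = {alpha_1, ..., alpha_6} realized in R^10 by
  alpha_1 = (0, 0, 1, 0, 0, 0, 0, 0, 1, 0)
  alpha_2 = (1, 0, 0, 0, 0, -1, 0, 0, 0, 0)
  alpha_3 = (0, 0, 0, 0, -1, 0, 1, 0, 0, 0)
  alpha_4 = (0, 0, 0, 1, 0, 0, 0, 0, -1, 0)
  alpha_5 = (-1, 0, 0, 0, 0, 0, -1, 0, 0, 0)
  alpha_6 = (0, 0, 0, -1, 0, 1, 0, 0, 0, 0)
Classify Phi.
Compute the Cartan integers a_ij = 2(alpha_i, alpha_j)/(alpha_j, alpha_j); the resulting 6x6 Cartan matrix is
[[2, 0, 0, -1, 0, 0], [0, 2, 0, 0, -1, -1], [0, 0, 2, 0, -1, 0], [-1, 0, 0, 2, 0, -1], [0, -1, -1, 0, 2, 0], [0, -1, 0, -1, 0, 2]].
All simple roots have the same length, so the diagram is simply laced. The associated Dynkin diagram is a chain of 6 nodes with single edges (A_6), so the type is A_6 (the algebra sl(7)).

type A_6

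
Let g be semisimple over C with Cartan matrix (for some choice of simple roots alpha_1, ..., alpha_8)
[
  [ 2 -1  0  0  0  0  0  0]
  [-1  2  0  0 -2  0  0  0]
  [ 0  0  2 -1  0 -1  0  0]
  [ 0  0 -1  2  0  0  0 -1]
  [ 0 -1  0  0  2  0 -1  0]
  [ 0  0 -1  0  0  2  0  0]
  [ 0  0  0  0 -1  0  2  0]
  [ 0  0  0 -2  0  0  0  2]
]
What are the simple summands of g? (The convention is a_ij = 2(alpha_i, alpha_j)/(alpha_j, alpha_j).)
The diagram associated to this matrix has two connected components: the simple roots {alpha_3, alpha_4, alpha_6, alpha_8} form a chain of 4 nodes with a double edge at one end; the terminal node there is the unique long simple root (C_4), and {alpha_1, alpha_2, alpha_5, alpha_7} form a chain of 4 nodes with a double edge between the middle two (F_4). A semisimple Lie algebra decomposes uniquely as the direct sum of simple ideals, one per connected component of its Dynkin diagram, so g ≅ C_4 ⊕ F_4 (dimension 36 + 52 = 88).

type C_4 ⊕ type F_4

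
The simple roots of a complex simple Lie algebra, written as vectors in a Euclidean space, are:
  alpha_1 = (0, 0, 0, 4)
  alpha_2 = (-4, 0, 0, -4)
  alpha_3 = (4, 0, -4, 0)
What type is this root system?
Compute the Cartan integers a_ij = 2(alpha_i, alpha_j)/(alpha_j, alpha_j); the resulting 3x3 Cartan matrix is
[[2, -1, 0], [-2, 2, -1], [0, -1, 2]].
The roots have two lengths (squared-length ratio 2:1); the short ones are alpha_{1}. The associated Dynkin diagram is a chain of 3 nodes with a double edge at one end; the terminal node there is the unique short simple root (B_3), so the type is B_3 (the algebra so(7)).

B3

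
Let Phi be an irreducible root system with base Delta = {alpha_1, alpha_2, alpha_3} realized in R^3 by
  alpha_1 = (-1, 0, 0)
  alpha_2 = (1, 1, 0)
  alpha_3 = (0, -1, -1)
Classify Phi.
Compute the Cartan integers a_ij = 2(alpha_i, alpha_j)/(alpha_j, alpha_j); the resulting 3x3 Cartan matrix is
[[2, -1, 0], [-2, 2, -1], [0, -1, 2]].
The roots have two lengths (squared-length ratio 2:1); the short ones are alpha_{1}. The associated Dynkin diagram is a chain of 3 nodes with a double edge at one end; the terminal node there is the unique short simple root (B_3), so the type is B_3 (the algebra so(7)).

B3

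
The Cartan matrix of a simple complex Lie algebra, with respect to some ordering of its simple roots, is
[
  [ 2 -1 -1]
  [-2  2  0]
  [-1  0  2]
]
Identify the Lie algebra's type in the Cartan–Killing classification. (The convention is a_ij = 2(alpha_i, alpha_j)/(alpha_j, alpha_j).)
The matrix has rank 3 with 2's on the diagonal. Reading the off-diagonal entries as Dynkin edges (a single edge where a_ij = a_ji = -1; a double or triple edge where a_ij * a_ji = 2 or 3), the diagram is a chain of 3 nodes with a double edge at one end; the terminal node there is the unique long simple root (C_3). One simple-root ordering that puts it in standard form is (alpha_3, alpha_1, alpha_2). So the algebra is type C_3, i.e. sp(6).

C_3 (sp(6))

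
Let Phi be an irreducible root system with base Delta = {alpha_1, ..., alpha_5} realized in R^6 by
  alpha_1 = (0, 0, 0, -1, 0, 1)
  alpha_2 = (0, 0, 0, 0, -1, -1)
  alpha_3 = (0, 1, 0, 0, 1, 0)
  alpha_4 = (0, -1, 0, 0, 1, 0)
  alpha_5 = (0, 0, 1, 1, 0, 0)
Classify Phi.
D_5

Compute the Cartan integers a_ij = 2(alpha_i, alpha_j)/(alpha_j, alpha_j); the resulting 5x5 Cartan matrix is
[[2, -1, 0, 0, -1], [-1, 2, -1, -1, 0], [0, -1, 2, 0, 0], [0, -1, 0, 2, 0], [-1, 0, 0, 0, 2]].
All simple roots have the same length, so the diagram is simply laced. The associated Dynkin diagram is a chain of 3 nodes with a fork of two nodes at one end (D_5), so the type is D_5 (the algebra so(10)).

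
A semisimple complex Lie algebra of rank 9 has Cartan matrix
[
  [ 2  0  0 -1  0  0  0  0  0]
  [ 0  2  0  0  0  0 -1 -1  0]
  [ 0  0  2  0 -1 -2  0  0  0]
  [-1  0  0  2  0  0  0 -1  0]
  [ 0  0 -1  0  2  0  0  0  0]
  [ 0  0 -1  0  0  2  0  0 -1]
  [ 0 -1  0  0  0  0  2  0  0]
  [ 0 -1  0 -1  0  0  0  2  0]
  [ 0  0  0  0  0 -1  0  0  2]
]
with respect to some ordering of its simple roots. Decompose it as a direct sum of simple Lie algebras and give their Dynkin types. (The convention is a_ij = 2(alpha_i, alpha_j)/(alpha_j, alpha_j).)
The diagram associated to this matrix has two connected components: the simple roots {alpha_1, alpha_2, alpha_4, alpha_7, alpha_8} form a chain of 5 nodes with single edges (A_5), and {alpha_3, alpha_5, alpha_6, alpha_9} form a chain of 4 nodes with a double edge between the middle two (F_4). A semisimple Lie algebra decomposes uniquely as the direct sum of simple ideals, one per connected component of its Dynkin diagram, so g ≅ A_5 ⊕ F_4 (dimension 35 + 52 = 87).

A_5 + F_4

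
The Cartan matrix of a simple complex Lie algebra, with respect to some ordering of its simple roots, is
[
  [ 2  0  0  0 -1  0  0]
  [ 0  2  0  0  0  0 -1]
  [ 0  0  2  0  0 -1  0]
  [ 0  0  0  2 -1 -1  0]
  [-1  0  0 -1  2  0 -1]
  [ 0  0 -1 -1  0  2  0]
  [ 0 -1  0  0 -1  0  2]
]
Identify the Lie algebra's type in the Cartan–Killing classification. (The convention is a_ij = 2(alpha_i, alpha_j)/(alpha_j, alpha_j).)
E_7

The matrix has rank 7 with 2's on the diagonal. Reading the off-diagonal entries as Dynkin edges (a single edge where a_ij = a_ji = -1; a double or triple edge where a_ij * a_ji = 2 or 3), the diagram is a chain of 6 nodes with one extra node attached to the third node from one end (E_7). One simple-root ordering that puts it in standard form is (alpha_2, alpha_1, alpha_7, alpha_5, alpha_4, alpha_6, alpha_3). So the algebra is type E_7.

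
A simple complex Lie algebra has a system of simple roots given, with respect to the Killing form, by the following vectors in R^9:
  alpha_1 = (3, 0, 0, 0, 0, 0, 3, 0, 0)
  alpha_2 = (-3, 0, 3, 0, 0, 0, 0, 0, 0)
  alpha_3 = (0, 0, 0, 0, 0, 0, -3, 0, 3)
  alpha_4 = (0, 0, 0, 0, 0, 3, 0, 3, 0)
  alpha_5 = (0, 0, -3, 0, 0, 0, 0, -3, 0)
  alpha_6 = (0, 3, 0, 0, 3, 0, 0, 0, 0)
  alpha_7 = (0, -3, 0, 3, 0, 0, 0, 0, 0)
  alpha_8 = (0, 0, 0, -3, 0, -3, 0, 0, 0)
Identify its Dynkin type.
A_8

Compute the Cartan integers a_ij = 2(alpha_i, alpha_j)/(alpha_j, alpha_j); the resulting 8x8 Cartan matrix is
[[2, -1, -1, 0, 0, 0, 0, 0], [-1, 2, 0, 0, -1, 0, 0, 0], [-1, 0, 2, 0, 0, 0, 0, 0], [0, 0, 0, 2, -1, 0, 0, -1], [0, -1, 0, -1, 2, 0, 0, 0], [0, 0, 0, 0, 0, 2, -1, 0], [0, 0, 0, 0, 0, -1, 2, -1], [0, 0, 0, -1, 0, 0, -1, 2]].
All simple roots have the same length, so the diagram is simply laced. The associated Dynkin diagram is a chain of 8 nodes with single edges (A_8), so the type is A_8 (the algebra sl(9)).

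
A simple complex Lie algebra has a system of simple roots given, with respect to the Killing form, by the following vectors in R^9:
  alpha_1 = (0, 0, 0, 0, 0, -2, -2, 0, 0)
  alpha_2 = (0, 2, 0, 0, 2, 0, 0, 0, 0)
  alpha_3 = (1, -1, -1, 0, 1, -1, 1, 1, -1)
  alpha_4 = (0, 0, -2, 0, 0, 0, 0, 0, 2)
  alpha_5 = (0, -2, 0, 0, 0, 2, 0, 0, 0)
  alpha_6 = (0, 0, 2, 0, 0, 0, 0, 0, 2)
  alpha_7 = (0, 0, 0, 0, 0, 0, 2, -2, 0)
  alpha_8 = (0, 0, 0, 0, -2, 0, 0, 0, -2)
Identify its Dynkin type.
Compute the Cartan integers a_ij = 2(alpha_i, alpha_j)/(alpha_j, alpha_j); the resulting 8x8 Cartan matrix is
[[2, 0, 0, 0, -1, 0, -1, 0], [0, 2, 0, 0, -1, 0, 0, -1], [0, 0, 2, 0, 0, -1, 0, 0], [0, 0, 0, 2, 0, 0, 0, -1], [-1, -1, 0, 0, 2, 0, 0, 0], [0, 0, -1, 0, 0, 2, 0, -1], [-1, 0, 0, 0, 0, 0, 2, 0], [0, -1, 0, -1, 0, -1, 0, 2]].
All simple roots have the same length, so the diagram is simply laced. The associated Dynkin diagram is a chain of 7 nodes with one extra node attached to the third node from one end (E_8), so the type is E_8.

type E_8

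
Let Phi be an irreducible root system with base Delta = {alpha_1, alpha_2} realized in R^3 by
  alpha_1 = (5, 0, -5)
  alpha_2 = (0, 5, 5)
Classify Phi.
type A_2

Compute the Cartan integers a_ij = 2(alpha_i, alpha_j)/(alpha_j, alpha_j); the resulting 2x2 Cartan matrix is
[[2, -1], [-1, 2]].
All simple roots have the same length, so the diagram is simply laced. The associated Dynkin diagram is a chain of 2 nodes with single edges (A_2), so the type is A_2 (the algebra sl(3)).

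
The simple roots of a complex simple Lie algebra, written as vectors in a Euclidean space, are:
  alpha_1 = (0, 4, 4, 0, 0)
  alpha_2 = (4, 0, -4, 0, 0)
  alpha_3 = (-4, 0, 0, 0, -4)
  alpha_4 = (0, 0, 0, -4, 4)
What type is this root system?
Compute the Cartan integers a_ij = 2(alpha_i, alpha_j)/(alpha_j, alpha_j); the resulting 4x4 Cartan matrix is
[[2, -1, 0, 0], [-1, 2, -1, 0], [0, -1, 2, -1], [0, 0, -1, 2]].
All simple roots have the same length, so the diagram is simply laced. The associated Dynkin diagram is a chain of 4 nodes with single edges (A_4), so the type is A_4 (the algebra sl(5)).

A_4 (sl(5))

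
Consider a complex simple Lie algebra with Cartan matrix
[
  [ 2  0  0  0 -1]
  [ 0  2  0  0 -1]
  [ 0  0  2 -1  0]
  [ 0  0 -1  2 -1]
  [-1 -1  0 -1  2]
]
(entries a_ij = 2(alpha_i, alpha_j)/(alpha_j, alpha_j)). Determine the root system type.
The matrix has rank 5 with 2's on the diagonal. Reading the off-diagonal entries as Dynkin edges (a single edge where a_ij = a_ji = -1; a double or triple edge where a_ij * a_ji = 2 or 3), the diagram is a chain of 3 nodes with a fork of two nodes at one end (D_5). One simple-root ordering that puts it in standard form is (alpha_3, alpha_4, alpha_5, alpha_1, alpha_2). So the algebra is type D_5, i.e. so(10).

D5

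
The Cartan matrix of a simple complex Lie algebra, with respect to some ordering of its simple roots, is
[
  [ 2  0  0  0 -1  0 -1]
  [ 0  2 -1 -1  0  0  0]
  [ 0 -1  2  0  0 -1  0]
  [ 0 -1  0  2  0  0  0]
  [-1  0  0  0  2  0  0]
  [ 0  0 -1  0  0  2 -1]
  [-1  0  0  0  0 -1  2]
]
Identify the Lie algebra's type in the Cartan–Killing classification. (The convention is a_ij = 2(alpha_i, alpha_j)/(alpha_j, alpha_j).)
The matrix has rank 7 with 2's on the diagonal. Reading the off-diagonal entries as Dynkin edges (a single edge where a_ij = a_ji = -1; a double or triple edge where a_ij * a_ji = 2 or 3), the diagram is a chain of 7 nodes with single edges (A_7). One simple-root ordering that puts it in standard form is (alpha_4, alpha_2, alpha_3, alpha_6, alpha_7, alpha_1, alpha_5). So the algebra is type A_7, i.e. sl(8).

A7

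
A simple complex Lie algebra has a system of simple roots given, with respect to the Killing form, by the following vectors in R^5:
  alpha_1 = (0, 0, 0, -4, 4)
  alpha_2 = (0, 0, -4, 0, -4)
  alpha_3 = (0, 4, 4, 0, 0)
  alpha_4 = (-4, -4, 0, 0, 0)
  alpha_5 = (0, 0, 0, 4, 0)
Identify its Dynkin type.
B_5

Compute the Cartan integers a_ij = 2(alpha_i, alpha_j)/(alpha_j, alpha_j); the resulting 5x5 Cartan matrix is
[[2, -1, 0, 0, -2], [-1, 2, -1, 0, 0], [0, -1, 2, -1, 0], [0, 0, -1, 2, 0], [-1, 0, 0, 0, 2]].
The roots have two lengths (squared-length ratio 2:1); the short ones are alpha_{5}. The associated Dynkin diagram is a chain of 5 nodes with a double edge at one end; the terminal node there is the unique short simple root (B_5), so the type is B_5 (the algebra so(11)).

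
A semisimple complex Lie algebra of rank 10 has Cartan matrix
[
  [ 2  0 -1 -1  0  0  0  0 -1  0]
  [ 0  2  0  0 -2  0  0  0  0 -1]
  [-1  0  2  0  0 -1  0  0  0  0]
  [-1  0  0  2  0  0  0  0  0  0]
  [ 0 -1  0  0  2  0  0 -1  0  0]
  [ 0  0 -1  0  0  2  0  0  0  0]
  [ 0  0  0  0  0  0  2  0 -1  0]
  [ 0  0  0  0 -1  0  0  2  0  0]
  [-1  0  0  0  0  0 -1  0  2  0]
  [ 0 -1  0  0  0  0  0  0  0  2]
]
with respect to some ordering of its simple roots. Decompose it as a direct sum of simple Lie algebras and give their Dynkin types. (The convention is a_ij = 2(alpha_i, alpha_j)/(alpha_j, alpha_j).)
E6 ⊕ F4

The diagram associated to this matrix has two connected components: the simple roots {alpha_1, alpha_3, alpha_4, alpha_6, alpha_7, alpha_9} form a chain of 5 nodes with one extra node attached to the third node from one end (E_6), and {alpha_2, alpha_5, alpha_8, alpha_10} form a chain of 4 nodes with a double edge between the middle two (F_4). A semisimple Lie algebra decomposes uniquely as the direct sum of simple ideals, one per connected component of its Dynkin diagram, so g ≅ E_6 ⊕ F_4 (dimension 78 + 52 = 130).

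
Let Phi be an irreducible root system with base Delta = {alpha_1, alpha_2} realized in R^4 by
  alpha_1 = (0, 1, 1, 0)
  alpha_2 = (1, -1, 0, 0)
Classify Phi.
Compute the Cartan integers a_ij = 2(alpha_i, alpha_j)/(alpha_j, alpha_j); the resulting 2x2 Cartan matrix is
[[2, -1], [-1, 2]].
All simple roots have the same length, so the diagram is simply laced. The associated Dynkin diagram is a chain of 2 nodes with single edges (A_2), so the type is A_2 (the algebra sl(3)).

type A_2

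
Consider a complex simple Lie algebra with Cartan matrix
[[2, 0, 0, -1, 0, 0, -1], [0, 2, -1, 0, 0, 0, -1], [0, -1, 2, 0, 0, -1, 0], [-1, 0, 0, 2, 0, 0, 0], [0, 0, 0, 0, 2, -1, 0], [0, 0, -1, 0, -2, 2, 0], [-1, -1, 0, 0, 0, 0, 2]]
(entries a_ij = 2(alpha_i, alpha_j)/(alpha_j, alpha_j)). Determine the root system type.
type B_7

The matrix has rank 7 with 2's on the diagonal. Reading the off-diagonal entries as Dynkin edges (a single edge where a_ij = a_ji = -1; a double or triple edge where a_ij * a_ji = 2 or 3), the diagram is a chain of 7 nodes with a double edge at one end; the terminal node there is the unique short simple root (B_7). One simple-root ordering that puts it in standard form is (alpha_4, alpha_1, alpha_7, alpha_2, alpha_3, alpha_6, alpha_5). So the algebra is type B_7, i.e. so(15).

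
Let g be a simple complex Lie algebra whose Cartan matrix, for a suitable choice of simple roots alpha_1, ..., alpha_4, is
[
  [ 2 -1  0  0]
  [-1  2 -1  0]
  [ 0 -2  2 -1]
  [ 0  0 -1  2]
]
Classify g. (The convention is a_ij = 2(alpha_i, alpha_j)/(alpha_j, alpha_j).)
type F_4

The matrix has rank 4 with 2's on the diagonal. Reading the off-diagonal entries as Dynkin edges (a single edge where a_ij = a_ji = -1; a double or triple edge where a_ij * a_ji = 2 or 3), the diagram is a chain of 4 nodes with a double edge between the middle two (F_4). One simple-root ordering that puts it in standard form is (alpha_4, alpha_3, alpha_2, alpha_1). So the algebra is type F_4.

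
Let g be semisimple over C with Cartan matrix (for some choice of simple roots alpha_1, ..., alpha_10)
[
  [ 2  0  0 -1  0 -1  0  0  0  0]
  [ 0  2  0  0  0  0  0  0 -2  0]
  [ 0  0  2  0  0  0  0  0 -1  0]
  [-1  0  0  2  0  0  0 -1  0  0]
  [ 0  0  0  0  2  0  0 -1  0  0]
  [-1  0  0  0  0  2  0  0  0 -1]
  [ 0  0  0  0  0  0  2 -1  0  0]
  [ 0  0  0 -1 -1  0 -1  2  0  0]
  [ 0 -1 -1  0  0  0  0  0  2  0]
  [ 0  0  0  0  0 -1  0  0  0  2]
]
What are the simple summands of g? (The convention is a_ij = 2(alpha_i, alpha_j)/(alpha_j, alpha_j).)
The diagram associated to this matrix has two connected components: the simple roots {alpha_2, alpha_3, alpha_9} form a chain of 3 nodes with a double edge at one end; the terminal node there is the unique long simple root (C_3), and {alpha_1, alpha_4, alpha_5, alpha_6, alpha_7, alpha_8, alpha_10} form a chain of 5 nodes with a fork of two nodes at one end (D_7). A semisimple Lie algebra decomposes uniquely as the direct sum of simple ideals, one per connected component of its Dynkin diagram, so g ≅ C_3 ⊕ D_7 (dimension 21 + 91 = 112).

C_3 (sp(6)) + D_7 (so(14))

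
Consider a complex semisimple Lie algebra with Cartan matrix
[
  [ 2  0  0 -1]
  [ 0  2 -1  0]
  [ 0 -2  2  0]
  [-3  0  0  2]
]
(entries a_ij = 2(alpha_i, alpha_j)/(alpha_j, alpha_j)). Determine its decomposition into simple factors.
B2 ⊕ G2

The diagram associated to this matrix has two connected components: the simple roots {alpha_2, alpha_3} form a chain of 2 nodes with a double edge at one end; the terminal node there is the unique short simple root (B_2), and {alpha_1, alpha_4} form two nodes joined by a triple edge (G_2). A semisimple Lie algebra decomposes uniquely as the direct sum of simple ideals, one per connected component of its Dynkin diagram, so g ≅ B_2 ⊕ G_2 (dimension 10 + 14 = 24).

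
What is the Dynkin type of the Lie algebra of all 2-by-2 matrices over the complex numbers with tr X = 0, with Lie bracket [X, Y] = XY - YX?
A_1

This is sl(2), which has dimension 2^2 - 1 = 3 and rank 2 - 1 = 1 (a Cartan subalgebra is the diagonal traceless matrices). In the classification of classical Lie algebras, the special linear algebra sl(n+1) has type A_n; here n = 1, so the Dynkin diagram is a chain of 1 nodes with single edges (A_1). Hence the type is A_1.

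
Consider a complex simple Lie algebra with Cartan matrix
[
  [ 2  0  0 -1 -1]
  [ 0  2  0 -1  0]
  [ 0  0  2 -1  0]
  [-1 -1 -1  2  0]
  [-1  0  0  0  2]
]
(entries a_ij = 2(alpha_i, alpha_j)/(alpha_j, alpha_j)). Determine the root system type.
D_5 (so(10))

The matrix has rank 5 with 2's on the diagonal. Reading the off-diagonal entries as Dynkin edges (a single edge where a_ij = a_ji = -1; a double or triple edge where a_ij * a_ji = 2 or 3), the diagram is a chain of 3 nodes with a fork of two nodes at one end (D_5). One simple-root ordering that puts it in standard form is (alpha_5, alpha_1, alpha_4, alpha_2, alpha_3). So the algebra is type D_5, i.e. so(10).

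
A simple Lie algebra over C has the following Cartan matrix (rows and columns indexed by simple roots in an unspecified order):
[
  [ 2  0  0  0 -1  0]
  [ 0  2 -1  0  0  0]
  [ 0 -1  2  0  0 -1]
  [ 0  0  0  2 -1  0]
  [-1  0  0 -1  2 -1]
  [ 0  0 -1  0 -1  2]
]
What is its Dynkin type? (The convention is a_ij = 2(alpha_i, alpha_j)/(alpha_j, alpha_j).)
D_6 (so(12))

The matrix has rank 6 with 2's on the diagonal. Reading the off-diagonal entries as Dynkin edges (a single edge where a_ij = a_ji = -1; a double or triple edge where a_ij * a_ji = 2 or 3), the diagram is a chain of 4 nodes with a fork of two nodes at one end (D_6). One simple-root ordering that puts it in standard form is (alpha_2, alpha_3, alpha_6, alpha_5, alpha_4, alpha_1). So the algebra is type D_6, i.e. so(12).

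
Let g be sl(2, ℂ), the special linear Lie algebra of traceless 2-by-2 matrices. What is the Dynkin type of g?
A_1 (sl(2))

This is sl(2), which has dimension 2^2 - 1 = 3 and rank 2 - 1 = 1 (a Cartan subalgebra is the diagonal traceless matrices). In the classification of classical Lie algebras, the special linear algebra sl(n+1) has type A_n; here n = 1, so the Dynkin diagram is a chain of 1 nodes with single edges (A_1). Hence the type is A_1.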